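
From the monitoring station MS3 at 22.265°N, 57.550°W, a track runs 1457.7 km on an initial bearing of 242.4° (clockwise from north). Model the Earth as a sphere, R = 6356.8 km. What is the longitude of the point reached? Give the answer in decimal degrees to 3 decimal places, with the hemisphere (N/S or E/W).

δ = d/R = 1457.7/6356.8 = 0.229313 rad
φ₂ = arcsin(sin φ₁ cos δ + cos φ₁ sin δ cos θ)
   = arcsin(0.37889·0.97382 + 0.92544·0.22731·-0.46330) = 15.75432°
λ₂ = λ₁ + atan2(sin θ sin δ cos φ₁, cos δ − sin φ₁ sin φ₂) = -69.63161°

69.632°W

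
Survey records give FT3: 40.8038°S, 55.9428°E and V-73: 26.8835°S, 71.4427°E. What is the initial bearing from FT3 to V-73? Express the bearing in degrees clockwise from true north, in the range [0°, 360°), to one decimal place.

Δλ = 15.4999°
y = sin Δλ · cos φ₂ = 0.238356
x = cos φ₁ sin φ₂ − sin φ₁ cos φ₂ cos Δλ = 0.219374
θ = atan2(y, x) = 47.3746° → 47.3746° (mod 360°)

47.4°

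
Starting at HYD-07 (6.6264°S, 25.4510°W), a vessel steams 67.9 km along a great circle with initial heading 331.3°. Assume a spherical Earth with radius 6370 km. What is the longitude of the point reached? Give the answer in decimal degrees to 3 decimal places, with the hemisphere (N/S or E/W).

δ = d/R = 67.9/6370 = 0.010659 rad
φ₂ = arcsin(sin φ₁ cos δ + cos φ₁ sin δ cos θ)
   = arcsin(-0.11539·0.99994 + 0.99332·0.01066·0.87715) = -6.09061°
λ₂ = λ₁ + atan2(sin θ sin δ cos φ₁, cos δ − sin φ₁ sin φ₂) = -25.74595°

25.746°W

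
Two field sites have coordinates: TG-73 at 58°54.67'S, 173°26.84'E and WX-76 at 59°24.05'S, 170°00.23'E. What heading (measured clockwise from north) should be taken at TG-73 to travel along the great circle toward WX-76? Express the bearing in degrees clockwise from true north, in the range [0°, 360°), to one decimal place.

253.0°

TG-73: φ = -58.91117°, λ = +173.44733°
WX-76: φ = -59.40083°, λ = +170.00383°
Δλ = -3.4435°
y = sin Δλ · cos φ₂ = -0.030574
x = cos φ₁ sin φ₂ − sin φ₁ cos φ₂ cos Δλ = -0.009333
θ = atan2(y, x) = -106.9755° → 253.0245° (mod 360°)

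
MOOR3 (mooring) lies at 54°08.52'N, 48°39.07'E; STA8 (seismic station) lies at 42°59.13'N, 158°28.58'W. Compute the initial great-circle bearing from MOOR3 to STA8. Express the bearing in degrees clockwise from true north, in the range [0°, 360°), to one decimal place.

19.8°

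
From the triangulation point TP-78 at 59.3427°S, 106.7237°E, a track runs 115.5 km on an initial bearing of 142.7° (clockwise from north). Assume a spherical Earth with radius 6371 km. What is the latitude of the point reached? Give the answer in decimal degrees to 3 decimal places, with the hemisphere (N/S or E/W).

δ = d/R = 115.5/6371 = 0.018129 rad
φ₂ = arcsin(sin φ₁ cos δ + cos φ₁ sin δ cos θ)
   = arcsin(-0.86023·0.99984 + 0.50990·0.01813·-0.79547) = -60.16298°
λ₂ = λ₁ + atan2(sin θ sin δ cos φ₁, cos δ − sin φ₁ sin φ₂) = 107.98887°

60.163°S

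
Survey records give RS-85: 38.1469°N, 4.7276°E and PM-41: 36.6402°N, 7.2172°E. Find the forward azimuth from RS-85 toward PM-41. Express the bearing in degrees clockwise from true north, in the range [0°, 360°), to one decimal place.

Δλ = 2.4896°
y = sin Δλ · cos φ₂ = 0.034855
x = cos φ₁ sin φ₂ − sin φ₁ cos φ₂ cos Δλ = -0.025826
θ = atan2(y, x) = 126.5371° → 126.5371° (mod 360°)

126.5°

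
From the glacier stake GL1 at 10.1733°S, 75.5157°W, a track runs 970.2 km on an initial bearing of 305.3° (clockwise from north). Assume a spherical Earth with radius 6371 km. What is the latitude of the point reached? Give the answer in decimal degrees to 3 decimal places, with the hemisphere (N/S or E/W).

5.066°S

δ = d/R = 970.2/6371 = 0.152284 rad
φ₂ = arcsin(sin φ₁ cos δ + cos φ₁ sin δ cos θ)
   = arcsin(-0.17663·0.98843 + 0.98428·0.15170·0.57786) = -5.06591°
λ₂ = λ₁ + atan2(sin θ sin δ cos φ₁, cos δ − sin φ₁ sin φ₂) = -82.65547°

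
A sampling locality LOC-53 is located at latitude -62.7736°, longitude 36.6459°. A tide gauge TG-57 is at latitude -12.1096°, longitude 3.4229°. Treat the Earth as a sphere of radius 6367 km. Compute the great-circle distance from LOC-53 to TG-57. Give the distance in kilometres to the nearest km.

Δφ = 50.6640°,  Δλ = -33.2230°
a = sin²(Δφ/2) + cos φ₁ cos φ₂ sin²(Δλ/2) = 0.219626
c = 2·arcsin(√a) = 0.975506 rad = 55.8924°
d = R·c = 6367 × 0.975506 = 6211.0 km

6211 km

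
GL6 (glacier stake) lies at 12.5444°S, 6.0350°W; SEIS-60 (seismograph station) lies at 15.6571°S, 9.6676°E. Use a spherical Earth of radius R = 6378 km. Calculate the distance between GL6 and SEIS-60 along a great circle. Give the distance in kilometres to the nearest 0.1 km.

1729.8 km

Δφ = -3.1127°,  Δλ = 15.7026°
a = sin²(Δφ/2) + cos φ₁ cos φ₂ sin²(Δλ/2) = 0.018277
c = 2·arcsin(√a) = 0.271212 rad = 15.5393°
d = R·c = 6378 × 0.271212 = 1729.8 km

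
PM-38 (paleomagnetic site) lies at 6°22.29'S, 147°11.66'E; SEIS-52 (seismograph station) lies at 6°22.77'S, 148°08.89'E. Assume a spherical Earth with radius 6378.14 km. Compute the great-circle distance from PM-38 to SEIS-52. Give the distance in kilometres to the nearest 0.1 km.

105.5 km

PM-38: φ = -6.37150°, λ = +147.19433°
SEIS-52: φ = -6.37950°, λ = +148.14817°
Δφ = -0.0080°,  Δλ = 0.9538°
a = sin²(Δφ/2) + cos φ₁ cos φ₂ sin²(Δλ/2) = 0.000068
c = 2·arcsin(√a) = 0.016545 rad = 0.9480°
d = R·c = 6378.14 × 0.016545 = 105.5 km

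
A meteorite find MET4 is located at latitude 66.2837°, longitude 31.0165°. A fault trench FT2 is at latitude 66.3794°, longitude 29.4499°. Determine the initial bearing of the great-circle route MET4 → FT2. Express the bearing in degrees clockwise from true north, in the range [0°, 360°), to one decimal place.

Δλ = -1.5666°
y = sin Δλ · cos φ₂ = -0.010954
x = cos φ₁ sin φ₂ − sin φ₁ cos φ₂ cos Δλ = 0.001807
θ = atan2(y, x) = -80.6308° → 279.3692° (mod 360°)

279.4°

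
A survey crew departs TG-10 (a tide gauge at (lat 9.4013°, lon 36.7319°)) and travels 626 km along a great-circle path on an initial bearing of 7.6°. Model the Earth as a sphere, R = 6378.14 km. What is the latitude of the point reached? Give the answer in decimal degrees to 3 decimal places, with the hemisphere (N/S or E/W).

14.974°N

δ = d/R = 626/6378.14 = 0.098148 rad
φ₂ = arcsin(sin φ₁ cos δ + cos φ₁ sin δ cos θ)
   = arcsin(0.16335·0.99519 + 0.98657·0.09799·0.99122) = 14.97438°
λ₂ = λ₁ + atan2(sin θ sin δ cos φ₁, cos δ − sin φ₁ sin φ₂) = 37.50057°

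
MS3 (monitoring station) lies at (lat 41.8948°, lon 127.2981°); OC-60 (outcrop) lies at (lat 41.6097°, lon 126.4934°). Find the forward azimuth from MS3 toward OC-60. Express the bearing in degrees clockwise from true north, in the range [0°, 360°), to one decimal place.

244.9°

Δλ = -0.8047°
y = sin Δλ · cos φ₂ = -0.010501
x = cos φ₁ sin φ₂ − sin φ₁ cos φ₂ cos Δλ = -0.004927
θ = atan2(y, x) = -115.1349° → 244.8651° (mod 360°)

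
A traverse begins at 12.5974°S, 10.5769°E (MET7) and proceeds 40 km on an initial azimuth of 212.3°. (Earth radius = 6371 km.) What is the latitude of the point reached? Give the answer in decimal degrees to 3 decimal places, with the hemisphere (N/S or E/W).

δ = d/R = 40/6371 = 0.006278 rad
φ₂ = arcsin(sin φ₁ cos δ + cos φ₁ sin δ cos θ)
   = arcsin(-0.21810·0.99998 + 0.97593·0.00628·-0.84526) = -12.90139°
λ₂ = λ₁ + atan2(sin θ sin δ cos φ₁, cos δ − sin φ₁ sin φ₂) = 10.37970°

12.901°S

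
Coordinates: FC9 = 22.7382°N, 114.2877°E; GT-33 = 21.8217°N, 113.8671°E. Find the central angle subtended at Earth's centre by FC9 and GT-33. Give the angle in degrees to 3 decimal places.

0.996°

Δφ = -0.9165°,  Δλ = -0.4206°
a = sin²(Δφ/2) + cos φ₁ cos φ₂ sin²(Δλ/2) = 0.000076
c = 2·arcsin(√a) = 0.017378 rad = 0.9957°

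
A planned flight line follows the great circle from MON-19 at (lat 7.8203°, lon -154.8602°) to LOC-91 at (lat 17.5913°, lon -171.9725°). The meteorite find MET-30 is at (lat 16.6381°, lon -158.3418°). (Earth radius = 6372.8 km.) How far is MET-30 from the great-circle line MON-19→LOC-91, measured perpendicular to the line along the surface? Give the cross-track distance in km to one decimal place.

633.9 km

δ₁₃ = central angle MON-19→MET-30 = 0.164936 rad  (haversine)
θ₁₃ = bearing MON-19→MET-30 = 339.245°,  θ₁₂ = bearing MON-19→LOC-91 = 302.027°
dₓₜ = R·arcsin(sin δ₁₃ · sin(θ₁₃ − θ₁₂)) = 6372.8·arcsin(0.16419·sin(37.217°)) = 633.914 km
|dₓₜ| = 633.914 km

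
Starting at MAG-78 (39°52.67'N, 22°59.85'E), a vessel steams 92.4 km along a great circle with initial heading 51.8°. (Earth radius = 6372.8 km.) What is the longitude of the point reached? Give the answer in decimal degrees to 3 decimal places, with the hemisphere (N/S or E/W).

MAG-78: φ = +39.87783°, λ = +22.99750°
δ = d/R = 92.4/6372.8 = 0.014499 rad
φ₂ = arcsin(sin φ₁ cos δ + cos φ₁ sin δ cos θ)
   = arcsin(0.64115·0.99989 + 0.76741·0.01450·0.61841) = 40.38843°
λ₂ = λ₁ + atan2(sin θ sin δ cos φ₁, cos δ − sin φ₁ sin φ₂) = 23.85462°

23.855°E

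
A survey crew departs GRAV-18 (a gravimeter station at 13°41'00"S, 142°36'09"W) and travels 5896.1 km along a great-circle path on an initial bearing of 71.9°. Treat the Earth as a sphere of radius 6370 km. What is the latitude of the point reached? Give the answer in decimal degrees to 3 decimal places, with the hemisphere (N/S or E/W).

GRAV-18: φ = -13.68333°, λ = -142.60250°
δ = d/R = 5896.1/6370 = 0.925604 rad
φ₂ = arcsin(sin φ₁ cos δ + cos φ₁ sin δ cos θ)
   = arcsin(-0.23656·0.60135 + 0.97162·0.79898·0.31068) = 5.67741°
λ₂ = λ₁ + atan2(sin θ sin δ cos φ₁, cos δ − sin φ₁ sin φ₂) = -92.85618°

5.677°N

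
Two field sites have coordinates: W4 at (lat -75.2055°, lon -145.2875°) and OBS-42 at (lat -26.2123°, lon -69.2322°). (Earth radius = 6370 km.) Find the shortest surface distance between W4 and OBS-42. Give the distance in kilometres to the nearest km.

Δφ = 48.9932°,  Δλ = 76.0553°
a = sin²(Δφ/2) + cos φ₁ cos φ₂ sin²(Δλ/2) = 0.258868
c = 2·arcsin(√a) = 1.067560 rad = 61.1667°
d = R·c = 6370 × 1.067560 = 6800.4 km

6800 km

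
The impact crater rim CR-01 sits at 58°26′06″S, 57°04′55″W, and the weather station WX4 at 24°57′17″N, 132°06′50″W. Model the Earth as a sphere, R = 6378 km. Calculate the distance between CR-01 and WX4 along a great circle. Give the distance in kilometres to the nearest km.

CR-01: φ = -58.43500°, λ = -57.08194°
WX4: φ = +24.95472°, λ = -132.11389°
Δφ = 83.3897°,  Δλ = -75.0319°
a = sin²(Δφ/2) + cos φ₁ cos φ₂ sin²(Δλ/2) = 0.618451
c = 2·arcsin(√a) = 1.809972 rad = 103.7037°
d = R·c = 6378 × 1.809972 = 11544.0 km

11544 km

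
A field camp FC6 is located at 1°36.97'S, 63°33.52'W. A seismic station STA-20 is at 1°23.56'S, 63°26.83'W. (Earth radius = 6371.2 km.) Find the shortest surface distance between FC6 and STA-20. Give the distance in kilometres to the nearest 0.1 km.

27.8 km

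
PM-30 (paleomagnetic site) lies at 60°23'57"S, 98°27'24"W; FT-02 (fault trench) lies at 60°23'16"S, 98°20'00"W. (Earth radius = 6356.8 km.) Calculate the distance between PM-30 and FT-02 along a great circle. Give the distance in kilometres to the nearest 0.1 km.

PM-30: φ = -60.39917°, λ = -98.45667°
FT-02: φ = -60.38778°, λ = -98.33333°
Δφ = 0.0114°,  Δλ = 0.1233°
a = sin²(Δφ/2) + cos φ₁ cos φ₂ sin²(Δλ/2) = 0.000000
c = 2·arcsin(√a) = 0.001082 rad = 0.0620°
d = R·c = 6356.8 × 0.001082 = 6.9 km

6.9 km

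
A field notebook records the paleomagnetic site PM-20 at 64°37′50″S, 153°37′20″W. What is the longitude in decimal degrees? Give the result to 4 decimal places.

153° + 37′/60 + 20″/3600 = 153 + 0.61667 + 0.00556 = 153.6222°

153.6222°W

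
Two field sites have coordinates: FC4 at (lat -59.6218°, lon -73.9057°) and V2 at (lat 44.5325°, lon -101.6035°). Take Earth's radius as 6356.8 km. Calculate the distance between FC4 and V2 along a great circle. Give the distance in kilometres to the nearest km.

11828 km

Δφ = 104.1543°,  Δλ = -27.6978°
a = sin²(Δφ/2) + cos φ₁ cos φ₂ sin²(Δλ/2) = 0.642921
c = 2·arcsin(√a) = 1.860682 rad = 106.6092°
d = R·c = 6356.8 × 1.860682 = 11828.0 km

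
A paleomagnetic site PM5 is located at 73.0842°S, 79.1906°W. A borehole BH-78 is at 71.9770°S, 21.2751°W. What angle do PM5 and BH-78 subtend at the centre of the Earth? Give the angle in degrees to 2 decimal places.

16.74°

Δφ = 1.1072°,  Δλ = 57.9155°
a = sin²(Δφ/2) + cos φ₁ cos φ₂ sin²(Δλ/2) = 0.021196
c = 2·arcsin(√a) = 0.292219 rad = 16.7429°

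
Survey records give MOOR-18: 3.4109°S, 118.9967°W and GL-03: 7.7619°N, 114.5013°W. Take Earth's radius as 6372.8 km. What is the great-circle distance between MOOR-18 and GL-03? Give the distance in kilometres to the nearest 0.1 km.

1339.1 km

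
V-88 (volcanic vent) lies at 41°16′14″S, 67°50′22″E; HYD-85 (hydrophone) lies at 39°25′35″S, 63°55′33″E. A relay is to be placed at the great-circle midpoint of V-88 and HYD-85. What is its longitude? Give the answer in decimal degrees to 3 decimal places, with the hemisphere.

65.856°E

V-88: φ = -41.27056°, λ = +67.83944°
HYD-85: φ = -39.42639°, λ = +63.92583°
Bx = cos φ₂ cos Δλ = 0.770640,  By = cos φ₂ sin Δλ = -0.052721
φₘ = atan2(sin φ₁ + sin φ₂, √((cos φ₁ + Bx)² + By²)) = -40.36496°
λₘ = λ₁ + atan2(By, cos φ₁ + Bx) = 65.85587°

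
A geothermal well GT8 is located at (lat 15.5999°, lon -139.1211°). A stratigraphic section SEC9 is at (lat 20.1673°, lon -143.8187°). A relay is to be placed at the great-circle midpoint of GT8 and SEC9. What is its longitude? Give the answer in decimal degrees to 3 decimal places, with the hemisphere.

Bx = cos φ₂ cos Δλ = 0.935537,  By = cos φ₂ sin Δλ = -0.076876
φₘ = atan2(sin φ₁ + sin φ₂, √((cos φ₁ + Bx)² + By²)) = 17.89768°
λₘ = λ₁ + atan2(By, cos φ₁ + Bx) = -141.43966°

141.440°W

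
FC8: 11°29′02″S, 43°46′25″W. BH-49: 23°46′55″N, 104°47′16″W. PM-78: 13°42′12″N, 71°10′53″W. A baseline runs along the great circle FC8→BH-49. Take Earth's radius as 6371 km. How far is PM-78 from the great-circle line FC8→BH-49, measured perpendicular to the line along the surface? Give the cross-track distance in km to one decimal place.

FC8: φ = -11.48389°, λ = -43.77361°
BH-49: φ = +23.78194°, λ = -104.78778°
PM-78: φ = +13.70333°, λ = -71.18139°
δ₁₃ = central angle FC8→PM-78 = 0.646739 rad  (haversine)
θ₁₃ = bearing FC8→PM-78 = 312.084°,  θ₁₂ = bearing FC8→BH-49 = 301.132°
dₓₜ = R·arcsin(sin δ₁₃ · sin(θ₁₃ − θ₁₂)) = 6371·arcsin(0.60259·sin(10.953°)) = 731.013 km
|dₓₜ| = 731.013 km

731.0 km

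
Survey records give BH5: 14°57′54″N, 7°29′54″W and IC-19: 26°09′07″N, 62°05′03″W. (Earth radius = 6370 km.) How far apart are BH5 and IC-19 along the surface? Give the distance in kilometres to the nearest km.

BH5: φ = +14.96500°, λ = -7.49833°
IC-19: φ = +26.15194°, λ = -62.08417°
Δφ = 11.1869°,  Δλ = -54.5858°
a = sin²(Δφ/2) + cos φ₁ cos φ₂ sin²(Δλ/2) = 0.191833
c = 2·arcsin(√a) = 0.906718 rad = 51.9511°
d = R·c = 6370 × 0.906718 = 5775.8 km

5776 km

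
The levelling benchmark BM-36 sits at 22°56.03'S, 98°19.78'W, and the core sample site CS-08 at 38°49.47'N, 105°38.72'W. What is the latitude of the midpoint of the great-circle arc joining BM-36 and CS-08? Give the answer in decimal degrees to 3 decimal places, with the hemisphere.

BM-36: φ = -22.93383°, λ = -98.32967°
CS-08: φ = +38.82450°, λ = -105.64533°
Bx = cos φ₂ cos Δλ = 0.772728,  By = cos φ₂ sin Δλ = -0.099204
φₘ = atan2(sin φ₁ + sin φ₂, √((cos φ₁ + Bx)² + By²)) = 7.96123°
λₘ = λ₁ + atan2(By, cos φ₁ + Bx) = -101.68180°

7.961°N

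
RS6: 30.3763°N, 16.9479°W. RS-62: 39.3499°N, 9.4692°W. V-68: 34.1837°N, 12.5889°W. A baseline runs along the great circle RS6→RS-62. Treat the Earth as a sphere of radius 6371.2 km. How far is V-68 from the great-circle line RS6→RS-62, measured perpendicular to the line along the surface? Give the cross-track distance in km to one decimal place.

δ₁₃ = central angle RS6→V-68 = 0.092461 rad  (haversine)
θ₁₃ = bearing RS6→V-68 = 42.921°,  θ₁₂ = bearing RS6→RS-62 = 32.285°
dₓₜ = R·arcsin(sin δ₁₃ · sin(θ₁₃ − θ₁₂)) = 6371.2·arcsin(0.09233·sin(10.636°)) = 108.576 km
|dₓₜ| = 108.576 km

108.6 km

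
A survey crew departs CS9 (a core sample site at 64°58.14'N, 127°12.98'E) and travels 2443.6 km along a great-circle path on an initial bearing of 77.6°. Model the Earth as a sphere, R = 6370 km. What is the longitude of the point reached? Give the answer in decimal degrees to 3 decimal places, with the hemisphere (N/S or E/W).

CS9: φ = +64.96900°, λ = +127.21633°
δ = d/R = 2443.6/6370 = 0.383611 rad
φ₂ = arcsin(sin φ₁ cos δ + cos φ₁ sin δ cos θ)
   = arcsin(0.90608·0.92732 + 0.42311·0.37427·0.21474) = 60.95391°
λ₂ = λ₁ + atan2(sin θ sin δ cos φ₁, cos δ − sin φ₁ sin φ₂) = 176.05811°

176.058°E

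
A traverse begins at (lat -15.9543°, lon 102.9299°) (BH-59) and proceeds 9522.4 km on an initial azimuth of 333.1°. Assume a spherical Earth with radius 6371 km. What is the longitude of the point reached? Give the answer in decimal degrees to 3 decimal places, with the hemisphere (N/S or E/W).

48.073°E

δ = d/R = 9522.4/6371 = 1.494648 rad
φ₂ = arcsin(sin φ₁ cos δ + cos φ₁ sin δ cos θ)
   = arcsin(-0.27487·0.07608 + 0.96148·0.99710·0.89180) = 56.51715°
λ₂ = λ₁ + atan2(sin θ sin δ cos φ₁, cos δ − sin φ₁ sin φ₂) = 48.07309°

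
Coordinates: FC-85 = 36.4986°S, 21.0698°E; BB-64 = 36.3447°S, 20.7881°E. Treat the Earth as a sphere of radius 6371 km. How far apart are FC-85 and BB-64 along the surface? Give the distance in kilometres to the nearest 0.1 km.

Δφ = 0.1539°,  Δλ = -0.2817°
a = sin²(Δφ/2) + cos φ₁ cos φ₂ sin²(Δλ/2) = 0.000006
c = 2·arcsin(√a) = 0.004782 rad = 0.2740°
d = R·c = 6371 × 0.004782 = 30.5 km

30.5 km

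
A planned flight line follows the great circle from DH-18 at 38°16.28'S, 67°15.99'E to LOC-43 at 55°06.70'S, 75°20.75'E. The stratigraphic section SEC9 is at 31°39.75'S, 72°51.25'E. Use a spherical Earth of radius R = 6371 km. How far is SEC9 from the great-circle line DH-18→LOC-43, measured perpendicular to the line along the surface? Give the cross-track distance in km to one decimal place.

DH-18: φ = -38.27133°, λ = +67.26650°
LOC-43: φ = -55.11167°, λ = +75.34583°
SEC9: φ = -31.66250°, λ = +72.85417°
δ₁₃ = central angle DH-18→SEC9 = 0.140259 rad  (haversine)
θ₁₃ = bearing DH-18→SEC9 = 36.357°,  θ₁₂ = bearing DH-18→LOC-43 = 164.669°
dₓₜ = R·arcsin(sin δ₁₃ · sin(θ₁₃ − θ₁₂)) = 6371·arcsin(0.13980·sin(-128.311°)) = -700.269 km
|dₓₜ| = 700.269 km

700.3 km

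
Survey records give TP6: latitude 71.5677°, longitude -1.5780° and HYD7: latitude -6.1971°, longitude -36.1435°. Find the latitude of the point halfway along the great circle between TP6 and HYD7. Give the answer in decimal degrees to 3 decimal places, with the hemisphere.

33.561°N

Bx = cos φ₂ cos Δλ = 0.818666,  By = cos φ₂ sin Δλ = -0.564033
φₘ = atan2(sin φ₁ + sin φ₂, √((cos φ₁ + Bx)² + By²)) = 33.56125°
λₘ = λ₁ + atan2(By, cos φ₁ + Bx) = -28.00587°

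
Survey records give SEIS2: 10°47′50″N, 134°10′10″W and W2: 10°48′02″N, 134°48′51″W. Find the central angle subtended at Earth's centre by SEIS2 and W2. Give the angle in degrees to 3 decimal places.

SEIS2: φ = +10.79722°, λ = -134.16944°
W2: φ = +10.80056°, λ = -134.81417°
Δφ = 0.0033°,  Δλ = -0.6447°
a = sin²(Δφ/2) + cos φ₁ cos φ₂ sin²(Δλ/2) = 0.000031
c = 2·arcsin(√a) = 0.011053 rad = 0.6333°

0.633°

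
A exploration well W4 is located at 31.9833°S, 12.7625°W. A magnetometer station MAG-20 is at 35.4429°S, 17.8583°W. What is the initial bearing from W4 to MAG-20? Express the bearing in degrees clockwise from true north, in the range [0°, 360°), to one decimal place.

Δλ = -5.0958°
y = sin Δλ · cos φ₂ = -0.072362
x = cos φ₁ sin φ₂ − sin φ₁ cos φ₂ cos Δλ = -0.062050
θ = atan2(y, x) = -130.6130° → 229.3870° (mod 360°)

229.4°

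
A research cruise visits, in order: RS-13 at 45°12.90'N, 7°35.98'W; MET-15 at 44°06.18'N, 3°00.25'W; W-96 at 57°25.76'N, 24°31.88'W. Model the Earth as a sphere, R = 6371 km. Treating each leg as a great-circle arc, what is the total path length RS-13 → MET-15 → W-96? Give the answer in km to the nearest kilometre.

RS-13: φ = +45.21500°, λ = -7.59967°
MET-15: φ = +44.10300°, λ = -3.00417°
W-96: φ = +57.42933°, λ = -24.53133°
RS-13→MET-15: c = 0.060252 rad, d = 383.86 km
MET-15→W-96: c = 0.329801 rad, d = 2101.16 km
Total = 383.86 + 2101.16 = 2485.02 km

2485 km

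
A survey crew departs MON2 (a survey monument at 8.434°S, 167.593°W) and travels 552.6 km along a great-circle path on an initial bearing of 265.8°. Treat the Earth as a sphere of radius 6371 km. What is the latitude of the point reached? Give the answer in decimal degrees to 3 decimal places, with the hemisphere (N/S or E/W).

8.766°S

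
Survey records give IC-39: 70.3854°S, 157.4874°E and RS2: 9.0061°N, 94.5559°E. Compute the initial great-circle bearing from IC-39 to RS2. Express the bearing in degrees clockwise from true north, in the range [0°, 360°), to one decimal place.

Δλ = -62.9315°
y = sin Δλ · cos φ₂ = -0.879485
x = cos φ₁ sin φ₂ − sin φ₁ cos φ₂ cos Δλ = 0.475914
θ = atan2(y, x) = -61.5809° → 298.4191° (mod 360°)

298.4°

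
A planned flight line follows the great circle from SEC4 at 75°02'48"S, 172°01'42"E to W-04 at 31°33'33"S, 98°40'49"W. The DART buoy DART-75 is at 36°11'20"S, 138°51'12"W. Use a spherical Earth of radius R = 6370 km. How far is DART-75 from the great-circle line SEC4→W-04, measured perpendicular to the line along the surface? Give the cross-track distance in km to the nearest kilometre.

SEC4: φ = -75.04667°, λ = +172.02833°
W-04: φ = -31.55917°, λ = -98.68028°
DART-75: φ = -36.18889°, λ = -138.85333°
δ₁₃ = central angle SEC4→DART-75 = 0.785896 rad  (haversine)
θ₁₃ = bearing SEC4→DART-75 = 59.601°,  θ₁₂ = bearing SEC4→W-04 = 98.337°
dₓₜ = R·arcsin(sin δ₁₃ · sin(θ₁₃ − θ₁₂)) = 6370·arcsin(0.70746·sin(-38.736°)) = -2921.218 km
|dₓₜ| = 2921.218 km

2921 km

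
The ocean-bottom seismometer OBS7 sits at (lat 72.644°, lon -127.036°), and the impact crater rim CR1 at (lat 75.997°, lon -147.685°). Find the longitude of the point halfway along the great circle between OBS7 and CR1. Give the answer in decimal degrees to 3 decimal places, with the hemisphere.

Bx = cos φ₂ cos Δλ = 0.226428,  By = cos φ₂ sin Δλ = -0.085330
φₘ = atan2(sin φ₁ + sin φ₂, √((cos φ₁ + Bx)² + By²)) = 74.55952°
λₘ = λ₁ + atan2(By, cos φ₁ + Bx) = -136.27229°

136.272°W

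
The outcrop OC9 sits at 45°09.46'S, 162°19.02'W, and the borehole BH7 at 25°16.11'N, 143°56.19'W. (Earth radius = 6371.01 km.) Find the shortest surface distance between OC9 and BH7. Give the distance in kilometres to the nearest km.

OC9: φ = -45.15767°, λ = -162.31700°
BH7: φ = +25.26850°, λ = -143.93650°
Δφ = 70.4262°,  Δλ = 18.3805°
a = sin²(Δφ/2) + cos φ₁ cos φ₂ sin²(Δλ/2) = 0.348756
c = 2·arcsin(√a) = 1.263494 rad = 72.3929°
d = R·c = 6371.01 × 1.263494 = 8049.7 km

8050 km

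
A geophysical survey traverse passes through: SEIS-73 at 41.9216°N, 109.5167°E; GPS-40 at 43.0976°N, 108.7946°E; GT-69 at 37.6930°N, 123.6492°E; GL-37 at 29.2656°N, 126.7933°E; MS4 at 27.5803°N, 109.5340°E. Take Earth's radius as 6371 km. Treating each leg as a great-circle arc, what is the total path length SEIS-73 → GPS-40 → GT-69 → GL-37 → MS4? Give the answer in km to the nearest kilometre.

4213 km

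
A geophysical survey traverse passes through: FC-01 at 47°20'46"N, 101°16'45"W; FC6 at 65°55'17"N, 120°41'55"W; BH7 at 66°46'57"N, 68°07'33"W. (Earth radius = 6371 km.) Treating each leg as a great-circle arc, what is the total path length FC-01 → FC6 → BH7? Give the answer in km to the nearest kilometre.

FC-01: φ = +47.34611°, λ = -101.27917°
FC6: φ = +65.92139°, λ = -120.69861°
BH7: φ = +66.78250°, λ = -68.12583°
FC-01→FC6: c = 0.370409 rad, d = 2359.88 km
FC6→BH7: c = 0.357431 rad, d = 2277.20 km
Total = 2359.88 + 2277.20 = 4637.07 km

4637 km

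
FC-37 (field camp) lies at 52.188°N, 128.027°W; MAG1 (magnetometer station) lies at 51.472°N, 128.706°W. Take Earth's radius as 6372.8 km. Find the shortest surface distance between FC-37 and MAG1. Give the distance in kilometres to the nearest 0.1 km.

Δφ = -0.7160°,  Δλ = -0.6790°
a = sin²(Δφ/2) + cos φ₁ cos φ₂ sin²(Δλ/2) = 0.000052
c = 2·arcsin(√a) = 0.014484 rad = 0.8299°
d = R·c = 6372.8 × 0.014484 = 92.3 km

92.3 km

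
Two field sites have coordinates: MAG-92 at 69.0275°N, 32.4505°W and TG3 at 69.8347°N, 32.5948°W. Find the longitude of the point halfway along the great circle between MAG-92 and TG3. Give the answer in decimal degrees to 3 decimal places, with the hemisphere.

32.521°W

Bx = cos φ₂ cos Δλ = 0.344729,  By = cos φ₂ sin Δλ = -0.000868
φₘ = atan2(sin φ₁ + sin φ₂, √((cos φ₁ + Bx)² + By²)) = 69.43111°
λₘ = λ₁ + atan2(By, cos φ₁ + Bx) = -32.52130°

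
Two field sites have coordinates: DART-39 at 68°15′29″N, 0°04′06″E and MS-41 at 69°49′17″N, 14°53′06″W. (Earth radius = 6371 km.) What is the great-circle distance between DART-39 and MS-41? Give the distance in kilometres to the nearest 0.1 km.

617.9 km

DART-39: φ = +68.25806°, λ = +0.06833°
MS-41: φ = +69.82139°, λ = -14.88500°
Δφ = 1.5633°,  Δλ = -14.9533°
a = sin²(Δφ/2) + cos φ₁ cos φ₂ sin²(Δλ/2) = 0.002350
c = 2·arcsin(√a) = 0.096984 rad = 5.5568°
d = R·c = 6371 × 0.096984 = 617.9 km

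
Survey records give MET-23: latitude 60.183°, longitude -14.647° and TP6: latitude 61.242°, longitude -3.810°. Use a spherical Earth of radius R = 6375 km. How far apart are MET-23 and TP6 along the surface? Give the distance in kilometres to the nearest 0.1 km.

Δφ = 1.0590°,  Δλ = 10.8370°
a = sin²(Δφ/2) + cos φ₁ cos φ₂ sin²(Δλ/2) = 0.002219
c = 2·arcsin(√a) = 0.094238 rad = 5.3994°
d = R·c = 6375 × 0.094238 = 600.8 km

600.8 km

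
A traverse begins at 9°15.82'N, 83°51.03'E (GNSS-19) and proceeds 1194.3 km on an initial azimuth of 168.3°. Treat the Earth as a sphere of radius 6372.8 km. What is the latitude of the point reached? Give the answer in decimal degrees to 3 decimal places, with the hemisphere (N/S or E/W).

1.255°S

GNSS-19: φ = +9.26367°, λ = +83.85050°
δ = d/R = 1194.3/6372.8 = 0.187406 rad
φ₂ = arcsin(sin φ₁ cos δ + cos φ₁ sin δ cos θ)
   = arcsin(0.16098·0.98249 + 0.98696·0.18631·-0.97922) = -1.25494°
λ₂ = λ₁ + atan2(sin θ sin δ cos φ₁, cos δ − sin φ₁ sin φ₂) = 86.01625°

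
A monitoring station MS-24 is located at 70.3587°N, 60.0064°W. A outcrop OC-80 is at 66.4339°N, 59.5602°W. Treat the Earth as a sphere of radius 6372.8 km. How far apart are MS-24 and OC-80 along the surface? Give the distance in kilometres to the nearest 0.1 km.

Δφ = -3.9248°,  Δλ = 0.4462°
a = sin²(Δφ/2) + cos φ₁ cos φ₂ sin²(Δλ/2) = 0.001175
c = 2·arcsin(√a) = 0.068560 rad = 3.9282°
d = R·c = 6372.8 × 0.068560 = 436.9 km

436.9 km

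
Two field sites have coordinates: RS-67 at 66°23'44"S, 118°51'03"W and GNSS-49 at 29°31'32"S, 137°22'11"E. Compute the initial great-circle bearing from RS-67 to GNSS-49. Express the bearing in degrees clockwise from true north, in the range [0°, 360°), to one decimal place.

RS-67: φ = -66.39556°, λ = -118.85083°
GNSS-49: φ = -29.52556°, λ = +137.36972°
Δλ = -103.7794°
y = sin Δλ · cos φ₂ = -0.845093
x = cos φ₁ sin φ₂ − sin φ₁ cos φ₂ cos Δλ = -0.387245
θ = atan2(y, x) = -114.6185° → 245.3815° (mod 360°)

245.4°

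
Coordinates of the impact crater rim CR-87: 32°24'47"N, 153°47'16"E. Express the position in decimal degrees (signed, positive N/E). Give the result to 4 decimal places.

+32.4131°, +153.7878°

lat: 32.4131° N → +32.4131°
lon: 153.7878° E → +153.7878°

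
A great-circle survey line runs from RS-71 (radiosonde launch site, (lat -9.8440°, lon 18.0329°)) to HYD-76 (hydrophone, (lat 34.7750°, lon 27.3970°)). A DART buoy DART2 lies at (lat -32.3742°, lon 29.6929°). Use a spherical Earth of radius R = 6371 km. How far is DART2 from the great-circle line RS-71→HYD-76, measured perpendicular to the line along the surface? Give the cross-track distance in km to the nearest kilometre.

1544 km

δ₁₃ = central angle RS-71→DART2 = 0.435863 rad  (haversine)
θ₁₃ = bearing RS-71→DART2 = 156.153°,  θ₁₂ = bearing RS-71→HYD-76 = 10.801°
dₓₜ = R·arcsin(sin δ₁₃ · sin(θ₁₃ − θ₁₂)) = 6371·arcsin(0.42219·sin(145.352°)) = 1544.326 km
|dₓₜ| = 1544.326 km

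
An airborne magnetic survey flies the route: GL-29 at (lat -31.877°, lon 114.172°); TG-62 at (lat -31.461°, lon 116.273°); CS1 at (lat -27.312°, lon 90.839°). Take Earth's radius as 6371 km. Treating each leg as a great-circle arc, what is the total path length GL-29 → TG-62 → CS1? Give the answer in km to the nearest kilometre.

GL-29→TG-62: c = 0.032042 rad, d = 204.14 km
TG-62→CS1: c = 0.392584 rad, d = 2501.15 km
Total = 204.14 + 2501.15 = 2705.29 km

2705 km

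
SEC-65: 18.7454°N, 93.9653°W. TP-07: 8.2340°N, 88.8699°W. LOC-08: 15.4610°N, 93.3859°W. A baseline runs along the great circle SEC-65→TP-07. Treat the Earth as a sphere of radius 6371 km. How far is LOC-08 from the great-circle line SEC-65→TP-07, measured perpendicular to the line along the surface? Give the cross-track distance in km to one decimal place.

δ₁₃ = central angle SEC-65→LOC-08 = 0.058132 rad  (haversine)
θ₁₃ = bearing SEC-65→LOC-08 = 170.343°,  θ₁₂ = bearing SEC-65→TP-07 = 154.119°
dₓₜ = R·arcsin(sin δ₁₃ · sin(θ₁₃ − θ₁₂)) = 6371·arcsin(0.05810·sin(16.224°)) = 103.421 km
|dₓₜ| = 103.421 km

103.4 km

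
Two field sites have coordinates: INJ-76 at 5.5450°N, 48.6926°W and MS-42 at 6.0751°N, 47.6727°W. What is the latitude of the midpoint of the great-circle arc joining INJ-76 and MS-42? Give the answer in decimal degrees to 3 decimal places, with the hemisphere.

Bx = cos φ₂ cos Δλ = 0.994226,  By = cos φ₂ sin Δλ = 0.017700
φₘ = atan2(sin φ₁ + sin φ₂, √((cos φ₁ + Bx)² + By²)) = 5.81028°
λₘ = λ₁ + atan2(By, cos φ₁ + Bx) = -48.18289°

5.810°N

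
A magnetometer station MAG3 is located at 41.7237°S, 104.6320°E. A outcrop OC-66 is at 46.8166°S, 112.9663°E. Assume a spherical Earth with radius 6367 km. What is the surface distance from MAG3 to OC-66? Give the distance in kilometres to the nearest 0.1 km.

Δφ = -5.0929°,  Δλ = 8.3343°
a = sin²(Δφ/2) + cos φ₁ cos φ₂ sin²(Δλ/2) = 0.004671
c = 2·arcsin(√a) = 0.136796 rad = 7.8378°
d = R·c = 6367 × 0.136796 = 871.0 km

871.0 km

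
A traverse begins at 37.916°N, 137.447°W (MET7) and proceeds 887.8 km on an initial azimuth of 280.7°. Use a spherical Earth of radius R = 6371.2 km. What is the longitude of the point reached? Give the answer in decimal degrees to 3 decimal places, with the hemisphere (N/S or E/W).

147.557°W

δ = d/R = 887.8/6371.2 = 0.139346 rad
φ₂ = arcsin(sin φ₁ cos δ + cos φ₁ sin δ cos θ)
   = arcsin(0.61451·0.99031 + 0.78891·0.13890·0.18567) = 38.96856°
λ₂ = λ₁ + atan2(sin θ sin δ cos φ₁, cos δ − sin φ₁ sin φ₂) = -147.55705°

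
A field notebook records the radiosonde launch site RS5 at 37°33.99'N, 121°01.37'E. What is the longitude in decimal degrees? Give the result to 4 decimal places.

121.0228°E

121° + 1.37′/60 = 121 + 0.02283 = 121.0228°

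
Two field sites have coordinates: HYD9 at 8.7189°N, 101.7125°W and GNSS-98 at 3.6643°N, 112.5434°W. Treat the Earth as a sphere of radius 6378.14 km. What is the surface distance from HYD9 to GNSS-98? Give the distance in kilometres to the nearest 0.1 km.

1323.8 km

Δφ = -5.0546°,  Δλ = -10.8309°
a = sin²(Δφ/2) + cos φ₁ cos φ₂ sin²(Δλ/2) = 0.010730
c = 2·arcsin(√a) = 0.207548 rad = 11.8916°
d = R·c = 6378.14 × 0.207548 = 1323.8 km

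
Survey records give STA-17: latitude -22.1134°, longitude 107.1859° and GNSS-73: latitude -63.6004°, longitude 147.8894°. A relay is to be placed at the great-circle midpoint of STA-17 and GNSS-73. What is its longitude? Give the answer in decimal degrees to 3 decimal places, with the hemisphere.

120.111°E

Bx = cos φ₂ cos Δλ = 0.337071,  By = cos φ₂ sin Δλ = 0.289962
φₘ = atan2(sin φ₁ + sin φ₂, √((cos φ₁ + Bx)² + By²)) = -44.46018°
λₘ = λ₁ + atan2(By, cos φ₁ + Bx) = 120.11087°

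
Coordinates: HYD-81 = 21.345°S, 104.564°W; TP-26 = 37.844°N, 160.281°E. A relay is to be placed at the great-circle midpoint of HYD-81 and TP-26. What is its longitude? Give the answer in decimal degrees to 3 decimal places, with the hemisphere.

146.993°W

Bx = cos φ₂ cos Δλ = -0.070953,  By = cos φ₂ sin Δλ = -0.786490
φₘ = atan2(sin φ₁ + sin φ₂, √((cos φ₁ + Bx)² + By²)) = 12.08206°
λₘ = λ₁ + atan2(By, cos φ₁ + Bx) = -146.99264°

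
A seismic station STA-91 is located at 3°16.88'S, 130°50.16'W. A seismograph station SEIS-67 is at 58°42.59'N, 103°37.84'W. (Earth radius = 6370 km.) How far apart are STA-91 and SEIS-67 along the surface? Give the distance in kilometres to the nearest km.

7299 km

STA-91: φ = -3.28133°, λ = -130.83600°
SEIS-67: φ = +58.70983°, λ = -103.63067°
Δφ = 61.9912°,  Δλ = 27.2053°
a = sin²(Δφ/2) + cos φ₁ cos φ₂ sin²(Δλ/2) = 0.293877
c = 2·arcsin(√a) = 1.145879 rad = 65.6540°
d = R·c = 6370 × 1.145879 = 7299.2 km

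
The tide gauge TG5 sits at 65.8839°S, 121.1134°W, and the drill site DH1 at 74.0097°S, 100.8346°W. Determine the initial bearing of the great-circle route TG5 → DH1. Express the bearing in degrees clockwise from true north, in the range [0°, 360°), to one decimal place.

Δλ = 20.2788°
y = sin Δλ · cos φ₂ = 0.095476
x = cos φ₁ sin φ₂ − sin φ₁ cos φ₂ cos Δλ = -0.156931
θ = atan2(y, x) = 148.6839° → 148.6839° (mod 360°)

148.7°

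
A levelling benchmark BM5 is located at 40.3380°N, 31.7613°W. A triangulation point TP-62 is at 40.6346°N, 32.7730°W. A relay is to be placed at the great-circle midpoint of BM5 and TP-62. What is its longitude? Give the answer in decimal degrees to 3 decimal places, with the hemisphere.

Bx = cos φ₂ cos Δλ = 0.758760,  By = cos φ₂ sin Δλ = -0.013399
φₘ = atan2(sin φ₁ + sin φ₂, √((cos φ₁ + Bx)² + By²)) = 40.48740°
λₘ = λ₁ + atan2(By, cos φ₁ + Bx) = -32.26603°

32.266°W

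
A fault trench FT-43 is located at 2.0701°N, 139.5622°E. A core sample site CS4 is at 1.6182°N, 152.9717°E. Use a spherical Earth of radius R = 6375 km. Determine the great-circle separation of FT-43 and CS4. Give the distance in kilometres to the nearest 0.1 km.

Δφ = -0.4519°,  Δλ = 13.4095°
a = sin²(Δφ/2) + cos φ₁ cos φ₂ sin²(Δλ/2) = 0.013633
c = 2·arcsin(√a) = 0.234050 rad = 13.4101°
d = R·c = 6375 × 0.234050 = 1492.1 km

1492.1 km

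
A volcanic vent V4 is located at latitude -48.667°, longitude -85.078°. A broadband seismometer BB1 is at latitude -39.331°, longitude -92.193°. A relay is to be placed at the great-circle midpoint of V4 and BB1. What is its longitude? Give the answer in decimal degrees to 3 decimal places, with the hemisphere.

88.916°W

Bx = cos φ₂ cos Δλ = 0.767541,  By = cos φ₂ sin Δλ = -0.095806
φₘ = atan2(sin φ₁ + sin φ₂, √((cos φ₁ + Bx)² + By²)) = -44.05388°
λₘ = λ₁ + atan2(By, cos φ₁ + Bx) = -88.91636°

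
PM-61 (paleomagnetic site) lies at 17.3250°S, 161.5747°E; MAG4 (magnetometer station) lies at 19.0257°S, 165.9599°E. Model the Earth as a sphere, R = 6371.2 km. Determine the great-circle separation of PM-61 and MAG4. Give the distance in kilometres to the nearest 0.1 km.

Δφ = -1.7007°,  Δλ = 4.3852°
a = sin²(Δφ/2) + cos φ₁ cos φ₂ sin²(Δλ/2) = 0.001541
c = 2·arcsin(√a) = 0.078538 rad = 4.4999°
d = R·c = 6371.2 × 0.078538 = 500.4 km

500.4 km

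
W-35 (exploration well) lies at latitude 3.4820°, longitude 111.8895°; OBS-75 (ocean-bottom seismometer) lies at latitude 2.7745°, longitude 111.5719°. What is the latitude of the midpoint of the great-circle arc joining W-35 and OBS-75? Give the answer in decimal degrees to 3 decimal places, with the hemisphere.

3.128°N

Bx = cos φ₂ cos Δλ = 0.998812,  By = cos φ₂ sin Δλ = -0.005537
φₘ = atan2(sin φ₁ + sin φ₂, √((cos φ₁ + Bx)² + By²)) = 3.12826°
λₘ = λ₁ + atan2(By, cos φ₁ + Bx) = 111.73065°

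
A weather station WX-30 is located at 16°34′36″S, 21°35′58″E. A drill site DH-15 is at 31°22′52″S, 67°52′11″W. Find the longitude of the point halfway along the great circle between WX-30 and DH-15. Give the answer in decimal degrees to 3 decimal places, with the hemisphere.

19.858°W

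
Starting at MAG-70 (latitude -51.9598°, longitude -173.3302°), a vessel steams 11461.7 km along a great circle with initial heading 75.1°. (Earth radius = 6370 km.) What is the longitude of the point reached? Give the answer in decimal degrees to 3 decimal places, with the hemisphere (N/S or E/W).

86.835°W

δ = d/R = 11461.7/6370 = 1.799325 rad
φ₂ = arcsin(sin φ₁ cos δ + cos φ₁ sin δ cos θ)
   = arcsin(-0.78758·-0.22654 + 0.61621·0.97400·0.25713) = 19.43584°
λ₂ = λ₁ + atan2(sin θ sin δ cos φ₁, cos δ − sin φ₁ sin φ₂) = -86.83491°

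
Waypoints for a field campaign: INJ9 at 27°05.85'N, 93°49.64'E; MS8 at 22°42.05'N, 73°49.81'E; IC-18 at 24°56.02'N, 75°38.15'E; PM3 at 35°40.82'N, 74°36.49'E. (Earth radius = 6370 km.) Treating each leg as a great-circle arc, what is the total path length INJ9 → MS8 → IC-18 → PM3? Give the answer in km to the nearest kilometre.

3580 km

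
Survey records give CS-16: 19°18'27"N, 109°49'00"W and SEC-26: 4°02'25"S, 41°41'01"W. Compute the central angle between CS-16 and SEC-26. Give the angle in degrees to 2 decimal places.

CS-16: φ = +19.30750°, λ = -109.81667°
SEC-26: φ = -4.04028°, λ = -41.68361°
Δφ = -23.3478°,  Δλ = 68.1331°
a = sin²(Δφ/2) + cos φ₁ cos φ₂ sin²(Δλ/2) = 0.336332
c = 2·arcsin(√a) = 1.237314 rad = 70.8929°

70.89°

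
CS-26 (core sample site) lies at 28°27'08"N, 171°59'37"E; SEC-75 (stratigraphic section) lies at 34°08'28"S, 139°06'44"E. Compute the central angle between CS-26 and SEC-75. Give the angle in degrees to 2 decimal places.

69.90°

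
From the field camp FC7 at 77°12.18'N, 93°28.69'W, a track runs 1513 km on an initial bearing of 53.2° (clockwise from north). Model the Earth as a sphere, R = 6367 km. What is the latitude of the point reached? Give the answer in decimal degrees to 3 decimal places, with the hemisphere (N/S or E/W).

FC7: φ = +77.20300°, λ = -93.47817°
δ = d/R = 1513/6367 = 0.237632 rad
φ₂ = arcsin(sin φ₁ cos δ + cos φ₁ sin δ cos θ)
   = arcsin(0.97516·0.97190 + 0.22150·0.23540·0.59902) = 78.23462°
λ₂ = λ₁ + atan2(sin θ sin δ cos φ₁, cos δ − sin φ₁ sin φ₂) = -25.89719°

78.235°N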